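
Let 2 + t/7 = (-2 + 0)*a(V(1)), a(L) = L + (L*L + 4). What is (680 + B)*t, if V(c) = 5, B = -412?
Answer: -131320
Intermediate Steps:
a(L) = 4 + L + L² (a(L) = L + (L² + 4) = L + (4 + L²) = 4 + L + L²)
t = -490 (t = -14 + 7*((-2 + 0)*(4 + 5 + 5²)) = -14 + 7*(-2*(4 + 5 + 25)) = -14 + 7*(-2*34) = -14 + 7*(-68) = -14 - 476 = -490)
(680 + B)*t = (680 - 412)*(-490) = 268*(-490) = -131320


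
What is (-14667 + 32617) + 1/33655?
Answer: 604107251/33655 ≈ 17950.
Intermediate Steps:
(-14667 + 32617) + 1/33655 = 17950 + 1/33655 = 604107251/33655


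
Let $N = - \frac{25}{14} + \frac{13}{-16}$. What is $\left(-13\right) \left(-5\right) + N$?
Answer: $\frac{6989}{112} \approx 62.402$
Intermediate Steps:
$N = - \frac{291}{112}$ ($N = \left(-25\right) \frac{1}{14} + 13 \left(- \frac{1}{16}\right) = - \frac{25}{14} - \frac{13}{16} = - \frac{291}{112} \approx -2.5982$)
$\left(-13\right) \left(-5\right) + N = \left(-13\right) \left(-5\right) - \frac{291}{112} = 65 - \frac{291}{112} = \frac{6989}{112}$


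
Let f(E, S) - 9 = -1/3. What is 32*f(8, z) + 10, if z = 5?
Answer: 862/3 ≈ 287.33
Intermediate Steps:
f(E, S) = 26/3 (f(E, S) = 9 - 1/3 = 9 - 1*⅓ = 9 - ⅓ = 26/3)
32*f(8, z) + 10 = 32*(26/3) + 10 = 832/3 + 10 = 862/3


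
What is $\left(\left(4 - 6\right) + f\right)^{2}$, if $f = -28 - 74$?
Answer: $10816$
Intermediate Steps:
$f = -102$ ($f = -28 - 74 = -102$)
$\left(\left(4 - 6\right) + f\right)^{2} = \left(\left(4 - 6\right) - 102\right)^{2} = \left(-2 - 102\right)^{2} = \left(-104\right)^{2} = 10816$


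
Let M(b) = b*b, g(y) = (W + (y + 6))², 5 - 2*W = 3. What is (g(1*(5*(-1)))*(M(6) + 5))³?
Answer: 4410944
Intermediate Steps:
W = 1 (W = 5/2 - ½*3 = 5/2 - 3/2 = 1)
g(y) = (7 + y)² (g(y) = (1 + (y + 6))² = (1 + (6 + y))² = (7 + y)²)
M(b) = b²
(g(1*(5*(-1)))*(M(6) + 5))³ = ((7 + 1*(5*(-1)))²*(6² + 5))³ = ((7 + 1*(-5))²*(36 + 5))³ = ((7 - 5)²*41)³ = (2²*41)³ = (4*41)³ = 164³ = 4410944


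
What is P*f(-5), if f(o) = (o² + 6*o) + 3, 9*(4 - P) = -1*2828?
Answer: -5728/9 ≈ -636.44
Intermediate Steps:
P = 2864/9 (P = 4 - (-1)*2828/9 = 4 - ⅑*(-2828) = 4 + 2828/9 = 2864/9 ≈ 318.22)
f(o) = 3 + o² + 6*o
P*f(-5) = 2864*(3 + (-5)² + 6*(-5))/9 = 2864*(3 + 25 - 30)/9 = (2864/9)*(-2) = -5728/9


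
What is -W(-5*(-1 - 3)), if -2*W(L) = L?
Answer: 10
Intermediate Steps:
W(L) = -L/2
-W(-5*(-1 - 3)) = -(-1)*(-5*(-1 - 3))/2 = -(-1)*(-5*(-4))/2 = -(-1)*20/2 = -1*(-10) = 10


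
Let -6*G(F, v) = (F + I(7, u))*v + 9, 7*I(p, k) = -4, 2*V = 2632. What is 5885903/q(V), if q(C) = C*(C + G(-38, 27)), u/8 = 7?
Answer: 5885903/1958302 ≈ 3.0056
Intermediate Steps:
V = 1316 (V = (1/2)*2632 = 1316)
u = 56 (u = 8*7 = 56)
I(p, k) = -4/7 (I(p, k) = (1/7)*(-4) = -4/7)
G(F, v) = -3/2 - v*(-4/7 + F)/6 (G(F, v) = -((F - 4/7)*v + 9)/6 = -((-4/7 + F)*v + 9)/6 = -(v*(-4/7 + F) + 9)/6 = -(9 + v*(-4/7 + F))/6 = -3/2 - v*(-4/7 + F)/6)
q(C) = C*(2409/14 + C) (q(C) = C*(C + (-3/2 + (2/21)*27 - 1/6*(-38)*27)) = C*(C + (-3/2 + 18/7 + 171)) = C*(C + 2409/14) = C*(2409/14 + C))
5885903/q(V) = 5885903/(((1/14)*1316*(2409 + 14*1316))) = 5885903/(((1/14)*1316*(2409 + 18424))) = 5885903/(((1/14)*1316*20833)) = 5885903/1958302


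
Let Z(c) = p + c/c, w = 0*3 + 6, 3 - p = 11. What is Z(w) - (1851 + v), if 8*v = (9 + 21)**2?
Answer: -3941/2 ≈ -1970.5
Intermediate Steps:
v = 225/2 (v = (9 + 21)**2/8 = (1/8)*30**2 = (1/8)*900 = 225/2 ≈ 112.50)
p = -8 (p = 3 - 1*11 = 3 - 11 = -8)
w = 6 (w = 0 + 6 = 6)
Z(c) = -7 (Z(c) = -8 + c/c = -8 + 1 = -7)
Z(w) - (1851 + v) = -7 - (1851 + 225/2) = -7 - 1*3927/2 = -7 - 3927/2 = -3941/2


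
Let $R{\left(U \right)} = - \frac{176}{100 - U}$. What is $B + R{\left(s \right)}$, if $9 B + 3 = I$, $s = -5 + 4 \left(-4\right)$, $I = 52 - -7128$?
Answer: $\frac{78803}{99} \approx 795.99$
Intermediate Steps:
$I = 7180$ ($I = 52 + 7128 = 7180$)
$s = -21$ ($s = -5 - 16 = -21$)
$B = \frac{7177}{9}$ ($B = - \frac{1}{3} + \frac{1}{9} \cdot 7180 = - \frac{1}{3} + \frac{7180}{9} = \frac{7177}{9} \approx 797.44$)
$B + R{\left(s \right)} = \frac{7177}{9} + \frac{176}{-100 - 21} = \frac{7177}{9} + \frac{176}{-121} = \frac{7177}{9} + 176 \left(- \frac{1}{121}\right) = \frac{7177}{9} - \frac{16}{11} = \frac{78803}{99}$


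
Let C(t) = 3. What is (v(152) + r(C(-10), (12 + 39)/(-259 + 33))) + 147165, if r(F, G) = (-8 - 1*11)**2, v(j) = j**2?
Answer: 170630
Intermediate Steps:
r(F, G) = 361 (r(F, G) = (-8 - 11)**2 = (-19)**2 = 361)
(v(152) + r(C(-10), (12 + 39)/(-259 + 33))) + 147165 = (152**2 + 361) + 147165 = (23104 + 361) + 147165 = 23465 + 147165 = 170630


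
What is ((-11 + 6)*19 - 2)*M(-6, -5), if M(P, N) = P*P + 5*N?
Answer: -1067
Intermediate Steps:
M(P, N) = P**2 + 5*N
((-11 + 6)*19 - 2)*M(-6, -5) = ((-11 + 6)*19 - 2)*((-6)**2 + 5*(-5)) = (-5*19 - 2)*(36 - 25) = (-95 - 2)*11 = -97*11 = -1067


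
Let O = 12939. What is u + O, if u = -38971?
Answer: -26032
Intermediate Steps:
u + O = -38971 + 12939 = -26032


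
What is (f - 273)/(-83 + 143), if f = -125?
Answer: -199/30 ≈ -6.6333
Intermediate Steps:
(f - 273)/(-83 + 143) = (-125 - 273)/(-83 + 143) = -398/60 = -398*1/60 = -199/30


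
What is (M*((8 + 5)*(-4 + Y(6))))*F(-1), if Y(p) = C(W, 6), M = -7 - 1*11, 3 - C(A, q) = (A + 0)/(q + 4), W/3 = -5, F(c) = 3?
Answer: -351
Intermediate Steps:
W = -15 (W = 3*(-5) = -15)
C(A, q) = 3 - A/(4 + q) (C(A, q) = 3 - (A + 0)/(q + 4) = 3 - A/(4 + q))
M = -18 (M = -7 - 11 = -18)
Y(p) = 9/2 (Y(p) = (12 - 1*(-15) + 3*6)/(4 + 6) = (12 + 15 + 18)/10 = (⅒)*45 = 9/2)
(M*((8 + 5)*(-4 + Y(6))))*F(-1) = -18*(8 + 5)*(-4 + 9/2)*3 = -234/2*3 = -18*13/2*3 = -117*3 = -351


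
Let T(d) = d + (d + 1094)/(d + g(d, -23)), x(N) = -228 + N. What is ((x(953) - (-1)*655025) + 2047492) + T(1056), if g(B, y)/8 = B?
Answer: 12850825171/4752 ≈ 2.7043e+6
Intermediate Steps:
g(B, y) = 8*B
T(d) = d + (1094 + d)/(9*d) (T(d) = d + (d + 1094)/(d + 8*d) = d + (1094 + d)/((9*d)) = d + (1094 + d)*(1/(9*d)) = d + (1094 + d)/(9*d))
((x(953) - (-1)*655025) + 2047492) + T(1056) = (((-228 + 953) - (-1)*655025) + 2047492) + (⅑ + 1056 + (1094/9)/1056) = ((725 - 1*(-655025)) + 2047492) + (⅑ + 1056 + (1094/9)*(1/1056)) = ((725 + 655025) + 2047492) + (⅑ + 1056 + 547/4752) = (655750 + 2047492) + 5019187/4752 = 2703242 + 5019187/4752 = 12850825171/4752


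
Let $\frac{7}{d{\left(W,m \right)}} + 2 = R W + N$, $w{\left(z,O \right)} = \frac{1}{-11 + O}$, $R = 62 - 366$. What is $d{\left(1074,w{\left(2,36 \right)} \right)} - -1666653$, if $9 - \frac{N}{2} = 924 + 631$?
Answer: $\frac{549312162263}{329590} \approx 1.6667 \cdot 10^{6}$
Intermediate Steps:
$N = -3092$ ($N = 18 - 2 \left(924 + 631\right) = 18 - 3110 = -3092$)
$R = -304$
$d{\left(W,m \right)} = \frac{7}{-3094 - 304 W}$ ($d{\left(W,m \right)} = \frac{7}{-2 - \left(3092 + 304 W\right)} = \frac{7}{-3094 - 304 W}$)
$d{\left(1074,w{\left(2,36 \right)} \right)} - -1666653 = - \frac{7}{3094 + 304 \cdot 1074} - -1666653 = - \frac{7}{3094 + 326496} + 1666653 = - \frac{7}{329590} + 1666653 = \frac{549312162263}{329590}$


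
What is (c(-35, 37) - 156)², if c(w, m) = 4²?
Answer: 19600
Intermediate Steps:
c(w, m) = 16
(c(-35, 37) - 156)² = (16 - 156)² = (-140)² = 19600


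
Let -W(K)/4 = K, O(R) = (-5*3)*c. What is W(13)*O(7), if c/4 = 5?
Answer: 15600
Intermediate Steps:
c = 20 (c = 4*5 = 20)
O(R) = -300 (O(R) = -5*3*20 = -15*20 = -300)
W(K) = -4*K
W(13)*O(7) = -4*13*(-300) = -52*(-300) = 15600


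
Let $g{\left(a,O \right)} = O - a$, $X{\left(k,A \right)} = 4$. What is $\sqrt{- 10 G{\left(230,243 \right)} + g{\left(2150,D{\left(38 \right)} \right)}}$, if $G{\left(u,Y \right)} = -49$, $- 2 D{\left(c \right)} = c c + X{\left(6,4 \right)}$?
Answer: $4 i \sqrt{149} \approx 48.826 i$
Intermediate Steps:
$D{\left(c \right)} = -2 - \frac{c^{2}}{2}$ ($D{\left(c \right)} = - \frac{c c + 4}{2} = - \frac{c^{2} + 4}{2} = - \frac{4 + c^{2}}{2} = -2 - \frac{c^{2}}{2}$)
$\sqrt{- 10 G{\left(230,243 \right)} + g{\left(2150,D{\left(38 \right)} \right)}} = \sqrt{\left(-10\right) \left(-49\right) - \left(2152 + 722\right)} = \sqrt{490 - 2874} = \sqrt{-2384} = 4 i \sqrt{149}$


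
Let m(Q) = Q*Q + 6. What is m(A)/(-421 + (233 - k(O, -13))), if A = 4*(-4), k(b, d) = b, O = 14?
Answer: -131/101 ≈ -1.2970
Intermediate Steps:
A = -16
m(Q) = 6 + Q**2 (m(Q) = Q**2 + 6 = 6 + Q**2)
m(A)/(-421 + (233 - k(O, -13))) = (6 + (-16)**2)/(-421 + (233 - 1*14)) = (6 + 256)/(-421 + (233 - 14)) = 262/(-421 + 219) = 262/(-202) = 262*(-1/202) = -131/101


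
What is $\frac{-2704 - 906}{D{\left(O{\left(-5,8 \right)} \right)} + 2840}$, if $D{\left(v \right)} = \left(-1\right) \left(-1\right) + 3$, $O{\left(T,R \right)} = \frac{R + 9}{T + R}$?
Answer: $- \frac{1805}{1422} \approx -1.2693$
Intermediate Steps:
$O{\left(T,R \right)} = \frac{9 + R}{R + T}$
$D{\left(v \right)} = 4$ ($D{\left(v \right)} = 1 + 3 = 4$)
$\frac{-2704 - 906}{D{\left(O{\left(-5,8 \right)} \right)} + 2840} = \frac{-2704 - 906}{4 + 2840} = - \frac{3610}{2844} = \left(-3610\right) \frac{1}{2844} = - \frac{1805}{1422}$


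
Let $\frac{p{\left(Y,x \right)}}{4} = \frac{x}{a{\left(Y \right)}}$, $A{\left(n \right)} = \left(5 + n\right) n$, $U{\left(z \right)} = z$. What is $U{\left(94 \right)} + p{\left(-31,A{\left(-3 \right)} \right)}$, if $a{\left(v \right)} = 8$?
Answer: $91$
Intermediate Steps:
$A{\left(n \right)} = n \left(5 + n\right)$
$p{\left(Y,x \right)} = \frac{x}{2}$ ($p{\left(Y,x \right)} = 4 \frac{x}{8} = \frac{x}{2}$)
$U{\left(94 \right)} + p{\left(-31,A{\left(-3 \right)} \right)} = 94 + \frac{\left(-3\right) \left(5 - 3\right)}{2} = 94 + \frac{\left(-3\right) 2}{2} = 94 + \frac{1}{2} \left(-6\right) = 94 - 3 = 91$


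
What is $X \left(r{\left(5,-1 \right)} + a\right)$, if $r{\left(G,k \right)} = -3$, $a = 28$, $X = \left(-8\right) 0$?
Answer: $0$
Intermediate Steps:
$X = 0$
$X \left(r{\left(5,-1 \right)} + a\right) = 0 \left(-3 + 28\right) = 0 \cdot 25 = 0$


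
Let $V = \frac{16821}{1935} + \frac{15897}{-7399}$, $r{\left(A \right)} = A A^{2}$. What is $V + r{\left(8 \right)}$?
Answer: $\frac{117841828}{227255} \approx 518.54$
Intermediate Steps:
$r{\left(A \right)} = A^{3}$
$V = \frac{1487268}{227255}$ ($V = 16821 \cdot \frac{1}{1935} + 15897 \left(- \frac{1}{7399}\right) = \frac{1869}{215} - \frac{2271}{1057} = \frac{1487268}{227255} \approx 6.5445$)
$V + r{\left(8 \right)} = \frac{1487268}{227255} + 8^{3} = \frac{1487268}{227255} + 512 = \frac{117841828}{227255}$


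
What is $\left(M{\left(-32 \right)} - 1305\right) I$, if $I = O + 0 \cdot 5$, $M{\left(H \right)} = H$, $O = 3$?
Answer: $-4011$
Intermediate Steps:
$I = 3$ ($I = 3 + 0 \cdot 5 = 3 + 0 = 3$)
$\left(M{\left(-32 \right)} - 1305\right) I = \left(-32 - 1305\right) 3 = \left(-1337\right) 3 = -4011$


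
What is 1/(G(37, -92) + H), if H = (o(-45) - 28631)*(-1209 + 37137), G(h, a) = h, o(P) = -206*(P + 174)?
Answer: -1/1983405203 ≈ -5.0418e-10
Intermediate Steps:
o(P) = -35844 - 206*P (o(P) = -206*(174 + P) = -35844 - 206*P)
H = -1983405240 (H = ((-35844 - 206*(-45)) - 28631)*(-1209 + 37137) = ((-35844 + 9270) - 28631)*35928 = (-26574 - 28631)*35928 = -55205*35928 = -1983405240)
1/(G(37, -92) + H) = 1/(37 - 1983405240) = 1/(-1983405203) = -1/1983405203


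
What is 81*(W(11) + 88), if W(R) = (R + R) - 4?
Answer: 8586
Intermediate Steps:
W(R) = -4 + 2*R (W(R) = 2*R - 4 = -4 + 2*R)
81*(W(11) + 88) = 81*((-4 + 2*11) + 88) = 81*((-4 + 22) + 88) = 81*(18 + 88) = 81*106 = 8586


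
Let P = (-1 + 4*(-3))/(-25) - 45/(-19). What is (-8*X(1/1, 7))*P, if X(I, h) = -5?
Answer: 10976/95 ≈ 115.54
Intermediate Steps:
P = 1372/475 (P = (-1 - 12)*(-1/25) - 45*(-1/19) = -13*(-1/25) + 45/19 = 13/25 + 45/19 = 1372/475 ≈ 2.8884)
(-8*X(1/1, 7))*P = -8*(-5)*(1372/475) = 40*(1372/475) = 10976/95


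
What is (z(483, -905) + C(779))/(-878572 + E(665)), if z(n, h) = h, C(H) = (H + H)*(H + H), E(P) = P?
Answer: -2426459/877907 ≈ -2.7639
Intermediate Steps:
C(H) = 4*H² (C(H) = (2*H)*(2*H) = 4*H²)
(z(483, -905) + C(779))/(-878572 + E(665)) = (-905 + 4*779²)/(-878572 + 665) = (-905 + 4*606841)/(-877907) = (-905 + 2427364)*(-1/877907) = 2426459*(-1/877907) = -2426459/877907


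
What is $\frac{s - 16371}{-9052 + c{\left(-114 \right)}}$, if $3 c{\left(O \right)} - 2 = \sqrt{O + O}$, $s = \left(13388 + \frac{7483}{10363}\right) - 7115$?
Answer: $\frac{4262014084521}{3820526919836} + \frac{313914273 i \sqrt{57}}{3820526919836} \approx 1.1156 + 0.00062033 i$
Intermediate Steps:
$s = \frac{65014582}{10363}$ ($s = \left(13388 + 7483 \cdot \frac{1}{10363}\right) - 7115 = \left(13388 + \frac{7483}{10363}\right) - 7115 = \frac{138747327}{10363} - 7115 = \frac{65014582}{10363} \approx 6273.7$)
$c{\left(O \right)} = \frac{2}{3} + \frac{\sqrt{2} \sqrt{O}}{3}$ ($c{\left(O \right)} = \frac{2}{3} + \frac{\sqrt{O + O}}{3} = \frac{2}{3} + \frac{\sqrt{2 O}}{3} = \frac{2}{3} + \frac{\sqrt{2} \sqrt{O}}{3}$)
$\frac{s - 16371}{-9052 + c{\left(-114 \right)}} = \frac{\frac{65014582}{10363} - 16371}{-9052 + \left(\frac{2}{3} + \frac{\sqrt{2} \sqrt{-114}}{3}\right)} = - \frac{104638091}{10363 \left(-9052 + \left(\frac{2}{3} + \frac{\sqrt{2} i \sqrt{114}}{3}\right)\right)} = - \frac{104638091}{10363 \left(-9052 + \left(\frac{2}{3} + \frac{2 i \sqrt{57}}{3}\right)\right)} = - \frac{104638091}{10363 \left(- \frac{27154}{3} + \frac{2 i \sqrt{57}}{3}\right)}$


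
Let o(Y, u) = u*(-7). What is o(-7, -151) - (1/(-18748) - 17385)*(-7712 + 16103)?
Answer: 2734931851207/18748 ≈ 1.4588e+8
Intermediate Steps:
o(Y, u) = -7*u
o(-7, -151) - (1/(-18748) - 17385)*(-7712 + 16103) = -7*(-151) - (1/(-18748) - 17385)*(-7712 + 16103) = 1057 - (-1/18748 - 17385)*8391 = 1057 - (-325933981)*8391/18748 = 1057 - 1*(-2734912034571/18748) = 1057 + 2734912034571/18748 = 2734931851207/18748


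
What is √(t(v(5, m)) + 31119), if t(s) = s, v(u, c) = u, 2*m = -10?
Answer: 2*√7781 ≈ 176.42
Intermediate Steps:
m = -5 (m = (½)*(-10) = -5)
√(t(v(5, m)) + 31119) = √(5 + 31119) = √31124 = 2*√7781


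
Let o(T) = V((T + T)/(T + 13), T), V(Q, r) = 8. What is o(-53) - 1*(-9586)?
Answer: 9594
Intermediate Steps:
o(T) = 8
o(-53) - 1*(-9586) = 8 - 1*(-9586) = 8 + 9586 = 9594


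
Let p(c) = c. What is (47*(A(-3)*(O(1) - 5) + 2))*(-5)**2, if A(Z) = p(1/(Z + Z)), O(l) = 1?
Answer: 9400/3 ≈ 3133.3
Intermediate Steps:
A(Z) = 1/(2*Z) (A(Z) = 1/(Z + Z) = 1/(2*Z))
(47*(A(-3)*(O(1) - 5) + 2))*(-5)**2 = (47*(((1/2)/(-3))*(1 - 5) + 2))*(-5)**2 = (47*(((1/2)*(-1/3))*(-4) + 2))*25 = (47*(-1/6*(-4) + 2))*25 = (47*(2/3 + 2))*25 = (47*(8/3))*25 = (376/3)*25 = 9400/3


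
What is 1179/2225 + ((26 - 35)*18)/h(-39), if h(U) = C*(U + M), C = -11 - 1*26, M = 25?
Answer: 125136/576275 ≈ 0.21715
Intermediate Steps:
C = -37 (C = -11 - 26 = -37)
h(U) = -925 - 37*U (h(U) = -37*(U + 25) = -37*(25 + U) = -925 - 37*U)
1179/2225 + ((26 - 35)*18)/h(-39) = 1179/2225 + ((26 - 35)*18)/(-925 - 37*(-39)) = 1179*(1/2225) + (-9*18)/(-925 + 1443) = 1179/2225 - 162/518 = 1179/2225 - 162*1/518 = 1179/2225 - 81/259 = 125136/576275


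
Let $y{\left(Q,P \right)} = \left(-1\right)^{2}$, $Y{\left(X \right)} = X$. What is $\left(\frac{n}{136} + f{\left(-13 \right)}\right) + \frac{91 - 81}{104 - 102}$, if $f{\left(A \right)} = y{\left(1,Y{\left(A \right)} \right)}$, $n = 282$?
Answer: $\frac{549}{68} \approx 8.0735$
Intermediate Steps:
$y{\left(Q,P \right)} = 1$
$f{\left(A \right)} = 1$
$\left(\frac{n}{136} + f{\left(-13 \right)}\right) + \frac{91 - 81}{104 - 102} = \left(\frac{282}{136} + 1\right) + \frac{91 - 81}{104 - 102} = \left(282 \cdot \frac{1}{136} + 1\right) + \frac{10}{2} = \left(\frac{141}{68} + 1\right) + 10 \cdot \frac{1}{2} = \frac{209}{68} + 5 = \frac{549}{68}$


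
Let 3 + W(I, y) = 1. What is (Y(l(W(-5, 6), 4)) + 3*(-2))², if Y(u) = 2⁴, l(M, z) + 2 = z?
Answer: 100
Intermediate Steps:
W(I, y) = -2 (W(I, y) = -3 + 1 = -2)
l(M, z) = -2 + z
Y(u) = 16
(Y(l(W(-5, 6), 4)) + 3*(-2))² = (16 + 3*(-2))² = (16 - 6)² = 10² = 100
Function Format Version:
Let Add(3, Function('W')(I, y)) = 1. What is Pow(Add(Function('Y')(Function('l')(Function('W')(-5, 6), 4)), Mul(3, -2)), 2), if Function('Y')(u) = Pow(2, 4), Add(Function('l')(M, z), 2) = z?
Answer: 100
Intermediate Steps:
Function('W')(I, y) = -2 (Function('W')(I, y) = Add(-3, 1) = -2)
Function('l')(M, z) = Add(-2, z)
Function('Y')(u) = 16
Pow(Add(Function('Y')(Function('l')(Function('W')(-5, 6), 4)), Mul(3, -2)), 2) = Pow(Add(16, Mul(3, -2)), 2) = Pow(Add(16, -6), 2) = Pow(10, 2) = 100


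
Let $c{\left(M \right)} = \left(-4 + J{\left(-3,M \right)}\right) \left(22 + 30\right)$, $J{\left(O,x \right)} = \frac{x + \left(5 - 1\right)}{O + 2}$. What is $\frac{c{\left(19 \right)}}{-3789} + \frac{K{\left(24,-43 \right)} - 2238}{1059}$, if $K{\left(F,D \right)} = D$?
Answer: $- \frac{795097}{445839} \approx -1.7834$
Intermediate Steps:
$J{\left(O,x \right)} = \frac{4 + x}{2 + O}$ ($J{\left(O,x \right)} = \frac{x + 4}{2 + O} = \frac{4 + x}{2 + O}$)
$c{\left(M \right)} = -416 - 52 M$ ($c{\left(M \right)} = \left(-4 + \frac{4 + M}{2 - 3}\right) \left(22 + 30\right) = \left(-4 + \frac{4 + M}{-1}\right) 52 = \left(-4 - \left(4 + M\right)\right) 52 = \left(-8 - M\right) 52 = -416 - 52 M$)
$\frac{c{\left(19 \right)}}{-3789} + \frac{K{\left(24,-43 \right)} - 2238}{1059} = \frac{-416 - 988}{-3789} + \frac{-43 - 2238}{1059} = \left(-416 - 988\right) \left(- \frac{1}{3789}\right) + \left(-43 - 2238\right) \frac{1}{1059} = \left(-1404\right) \left(- \frac{1}{3789}\right) - \frac{2281}{1059} = \frac{156}{421} - \frac{2281}{1059} = - \frac{795097}{445839}$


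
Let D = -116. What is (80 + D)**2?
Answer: 1296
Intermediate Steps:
(80 + D)**2 = (80 - 116)**2 = (-36)**2 = 1296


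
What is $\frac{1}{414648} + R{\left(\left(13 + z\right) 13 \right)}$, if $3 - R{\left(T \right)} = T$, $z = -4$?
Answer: $- \frac{47269871}{414648} \approx -114.0$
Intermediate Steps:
$R{\left(T \right)} = 3 - T$
$\frac{1}{414648} + R{\left(\left(13 + z\right) 13 \right)} = \frac{1}{414648} + \left(3 - \left(13 - 4\right) 13\right) = \frac{1}{414648} + \left(3 - 9 \cdot 13\right) = \frac{1}{414648} + \left(3 - 117\right) = \frac{1}{414648} - 114 = - \frac{47269871}{414648}$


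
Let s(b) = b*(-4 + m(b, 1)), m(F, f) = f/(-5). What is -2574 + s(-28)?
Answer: -12282/5 ≈ -2456.4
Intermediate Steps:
m(F, f) = -f/5 (m(F, f) = f*(-⅕) = -f/5)
s(b) = -21*b/5 (s(b) = b*(-4 - ⅕*1) = b*(-4 - ⅕) = b*(-21/5) = -21*b/5)
-2574 + s(-28) = -2574 - 21/5*(-28) = -2574 + 588/5 = -12282/5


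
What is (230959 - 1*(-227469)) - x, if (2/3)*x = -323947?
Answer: 1888697/2 ≈ 9.4435e+5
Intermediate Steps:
x = -971841/2 (x = (3/2)*(-323947) = -971841/2 ≈ -4.8592e+5)
(230959 - 1*(-227469)) - x = (230959 - 1*(-227469)) - 1*(-971841/2) = (230959 + 227469) + 971841/2 = 458428 + 971841/2 = 1888697/2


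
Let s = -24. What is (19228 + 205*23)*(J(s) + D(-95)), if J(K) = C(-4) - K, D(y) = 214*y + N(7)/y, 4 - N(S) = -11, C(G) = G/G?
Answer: -9237161514/19 ≈ -4.8617e+8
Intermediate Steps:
C(G) = 1
N(S) = 15 (N(S) = 4 - 1*(-11) = 4 + 11 = 15)
D(y) = 15/y + 214*y (D(y) = 214*y + 15/y = 15/y + 214*y)
J(K) = 1 - K
(19228 + 205*23)*(J(s) + D(-95)) = (19228 + 205*23)*((1 - 1*(-24)) + (15/(-95) + 214*(-95))) = (19228 + 4715)*((1 + 24) + (15*(-1/95) - 20330)) = 23943*(25 + (-3/19 - 20330)) = 23943*(25 - 386273/19) = 23943*(-385798/19) = -9237161514/19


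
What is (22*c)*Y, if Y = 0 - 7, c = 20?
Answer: -3080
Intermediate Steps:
Y = -7
(22*c)*Y = (22*20)*(-7) = 440*(-7) = -3080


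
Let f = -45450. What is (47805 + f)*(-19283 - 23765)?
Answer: -101378040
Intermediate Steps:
(47805 + f)*(-19283 - 23765) = (47805 - 45450)*(-19283 - 23765) = 2355*(-43048) = -101378040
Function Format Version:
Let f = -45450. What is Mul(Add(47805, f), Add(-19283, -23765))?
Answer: -101378040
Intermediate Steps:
Mul(Add(47805, f), Add(-19283, -23765)) = Mul(Add(47805, -45450), Add(-19283, -23765)) = Mul(2355, -43048) = -101378040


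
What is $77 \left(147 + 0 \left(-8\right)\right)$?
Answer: $11319$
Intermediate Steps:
$77 \left(147 + 0 \left(-8\right)\right) = 77 \left(147 + 0\right) = 77 \cdot 147 = 11319$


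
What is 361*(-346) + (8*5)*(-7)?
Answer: -125186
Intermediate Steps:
361*(-346) + (8*5)*(-7) = -124906 + 40*(-7) = -124906 - 280 = -125186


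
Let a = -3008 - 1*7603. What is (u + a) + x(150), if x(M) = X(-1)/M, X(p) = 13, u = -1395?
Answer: -1800887/150 ≈ -12006.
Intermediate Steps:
a = -10611 (a = -3008 - 7603 = -10611)
x(M) = 13/M
(u + a) + x(150) = (-1395 - 10611) + 13/150 = -12006 + 13*(1/150) = -12006 + 13/150 = -1800887/150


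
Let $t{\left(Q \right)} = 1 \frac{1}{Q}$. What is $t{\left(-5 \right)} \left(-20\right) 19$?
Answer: $76$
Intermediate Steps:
$t{\left(Q \right)} = \frac{1}{Q}$
$t{\left(-5 \right)} \left(-20\right) 19 = \frac{1}{-5} \left(-20\right) 19 = \left(- \frac{1}{5}\right) \left(-20\right) 19 = 4 \cdot 19 = 76$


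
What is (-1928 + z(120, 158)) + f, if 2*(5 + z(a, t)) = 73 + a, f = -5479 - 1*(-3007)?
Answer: -8617/2 ≈ -4308.5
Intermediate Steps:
f = -2472 (f = -5479 + 3007 = -2472)
z(a, t) = 63/2 + a/2 (z(a, t) = -5 + (73 + a)/2 = -5 + (73/2 + a/2) = 63/2 + a/2)
(-1928 + z(120, 158)) + f = (-1928 + (63/2 + (½)*120)) - 2472 = (-1928 + (63/2 + 60)) - 2472 = (-1928 + 183/2) - 2472 = -3673/2 - 2472 = -8617/2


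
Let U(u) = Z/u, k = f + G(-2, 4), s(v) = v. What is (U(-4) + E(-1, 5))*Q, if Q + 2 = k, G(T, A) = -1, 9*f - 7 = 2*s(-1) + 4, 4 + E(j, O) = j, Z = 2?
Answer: 11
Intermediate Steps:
E(j, O) = -4 + j
f = 1 (f = 7/9 + (2*(-1) + 4)/9 = 7/9 + (-2 + 4)/9 = 7/9 + (⅑)*2 = 7/9 + 2/9 = 1)
k = 0 (k = 1 - 1 = 0)
U(u) = 2/u
Q = -2 (Q = -2 + 0 = -2)
(U(-4) + E(-1, 5))*Q = (2/(-4) + (-4 - 1))*(-2) = (2*(-¼) - 5)*(-2) = (-½ - 5)*(-2) = -11/2*(-2) = 11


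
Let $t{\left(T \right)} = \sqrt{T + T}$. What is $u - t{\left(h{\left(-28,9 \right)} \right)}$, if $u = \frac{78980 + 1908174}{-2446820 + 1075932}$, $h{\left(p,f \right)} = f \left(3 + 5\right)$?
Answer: $- \frac{9218905}{685444} \approx -13.45$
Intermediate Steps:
$h{\left(p,f \right)} = 8 f$ ($h{\left(p,f \right)} = f 8 = 8 f$)
$t{\left(T \right)} = \sqrt{2} \sqrt{T}$ ($t{\left(T \right)} = \sqrt{2 T} = \sqrt{2} \sqrt{T}$)
$u = - \frac{993577}{685444}$ ($u = \frac{1987154}{-1370888} = 1987154 \left(- \frac{1}{1370888}\right) = - \frac{993577}{685444} \approx -1.4495$)
$u - t{\left(h{\left(-28,9 \right)} \right)} = - \frac{993577}{685444} - \sqrt{2} \sqrt{8 \cdot 9} = - \frac{993577}{685444} - \sqrt{2} \sqrt{72} = - \frac{993577}{685444} - \sqrt{2} \cdot 6 \sqrt{2} = - \frac{993577}{685444} - 12 = - \frac{9218905}{685444}$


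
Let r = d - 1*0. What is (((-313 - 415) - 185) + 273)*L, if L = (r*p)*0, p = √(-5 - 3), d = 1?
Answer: 0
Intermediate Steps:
p = 2*I*√2 (p = √(-8) = 2*I*√2 ≈ 2.8284*I)
r = 1 (r = 1 - 1*0 = 1 + 0 = 1)
L = 0 (L = (1*(2*I*√2))*0 = (2*I*√2)*0 = 0)
(((-313 - 415) - 185) + 273)*L = (((-313 - 415) - 185) + 273)*0 = ((-728 - 185) + 273)*0 = (-913 + 273)*0 = -640*0 = 0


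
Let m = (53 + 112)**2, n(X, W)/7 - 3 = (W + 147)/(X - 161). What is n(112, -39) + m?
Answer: 190614/7 ≈ 27231.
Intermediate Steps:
n(X, W) = 21 + 7*(147 + W)/(-161 + X) (n(X, W) = 21 + 7*((W + 147)/(X - 161)) = 21 + 7*((147 + W)/(-161 + X)) = 21 + 7*(147 + W)/(-161 + X))
m = 27225 (m = 165**2 = 27225)
n(112, -39) + m = 7*(-336 - 39 + 3*112)/(-161 + 112) + 27225 = 7*(-336 - 39 + 336)/(-49) + 27225 = 7*(-1/49)*(-39) + 27225 = 39/7 + 27225 = 190614/7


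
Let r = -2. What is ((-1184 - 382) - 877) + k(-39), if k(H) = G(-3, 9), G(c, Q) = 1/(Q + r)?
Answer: -17100/7 ≈ -2442.9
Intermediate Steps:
G(c, Q) = 1/(-2 + Q) (G(c, Q) = 1/(Q - 2) = 1/(-2 + Q))
k(H) = ⅐ (k(H) = 1/(-2 + 9) = 1/7 = ⅐)
((-1184 - 382) - 877) + k(-39) = ((-1184 - 382) - 877) + ⅐ = (-1566 - 877) + ⅐ = -2443 + ⅐ = -17100/7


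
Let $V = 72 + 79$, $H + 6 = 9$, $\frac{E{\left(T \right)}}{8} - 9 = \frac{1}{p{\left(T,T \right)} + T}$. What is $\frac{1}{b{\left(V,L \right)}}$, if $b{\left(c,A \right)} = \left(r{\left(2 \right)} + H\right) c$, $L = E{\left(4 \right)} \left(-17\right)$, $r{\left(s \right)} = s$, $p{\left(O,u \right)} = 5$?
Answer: $\frac{1}{755} \approx 0.0013245$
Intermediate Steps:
$E{\left(T \right)} = 72 + \frac{8}{5 + T}$
$H = 3$ ($H = -6 + 9 = 3$)
$L = - \frac{11152}{9}$ ($L = \frac{8 \left(46 + 9 \cdot 4\right)}{5 + 4} \left(-17\right) = \frac{8 \left(46 + 36\right)}{9} \left(-17\right) = 8 \cdot \frac{1}{9} \cdot 82 \left(-17\right) = \frac{656}{9} \left(-17\right) = - \frac{11152}{9} \approx -1239.1$)
$V = 151$
$b{\left(c,A \right)} = 5 c$ ($b{\left(c,A \right)} = \left(2 + 3\right) c = 5 c$)
$\frac{1}{b{\left(V,L \right)}} = \frac{1}{5 \cdot 151} = \frac{1}{755}$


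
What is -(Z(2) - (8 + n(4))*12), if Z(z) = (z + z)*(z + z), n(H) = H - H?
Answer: 80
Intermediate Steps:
n(H) = 0
Z(z) = 4*z² (Z(z) = (2*z)*(2*z) = 4*z²)
-(Z(2) - (8 + n(4))*12) = -(4*2² - (8 + 0)*12) = -(4*4 - 8*12) = -(16 - 1*96) = -(16 - 96) = -1*(-80) = 80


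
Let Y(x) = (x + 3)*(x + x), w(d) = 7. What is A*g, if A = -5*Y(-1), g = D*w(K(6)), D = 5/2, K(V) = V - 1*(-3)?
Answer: 350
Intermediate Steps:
K(V) = 3 + V (K(V) = V + 3 = 3 + V)
Y(x) = 2*x*(3 + x) (Y(x) = (3 + x)*(2*x) = 2*x*(3 + x))
D = 5/2 (D = 5*(½) = 5/2 ≈ 2.5000)
g = 35/2 (g = (5/2)*7 = 35/2 ≈ 17.500)
A = 20 (A = -10*(-1)*(3 - 1) = -10*(-1)*2 = -5*(-4) = 20)
A*g = 20*(35/2) = 350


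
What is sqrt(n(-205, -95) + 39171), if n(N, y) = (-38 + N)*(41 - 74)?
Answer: 11*sqrt(390) ≈ 217.23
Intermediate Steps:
n(N, y) = 1254 - 33*N (n(N, y) = (-38 + N)*(-33) = 1254 - 33*N)
sqrt(n(-205, -95) + 39171) = sqrt((1254 - 33*(-205)) + 39171) = sqrt((1254 + 6765) + 39171) = sqrt(8019 + 39171) = sqrt(47190) = 11*sqrt(390)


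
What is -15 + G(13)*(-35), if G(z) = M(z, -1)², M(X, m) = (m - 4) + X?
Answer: -2255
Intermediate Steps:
M(X, m) = -4 + X + m (M(X, m) = (-4 + m) + X = -4 + X + m)
G(z) = (-5 + z)² (G(z) = (-4 + z - 1)² = (-5 + z)²)
-15 + G(13)*(-35) = -15 + (-5 + 13)²*(-35) = -15 + 8²*(-35) = -15 + 64*(-35) = -15 - 2240 = -2255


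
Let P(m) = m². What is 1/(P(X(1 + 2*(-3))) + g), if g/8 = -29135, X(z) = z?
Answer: -1/233055 ≈ -4.2908e-6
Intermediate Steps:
g = -233080 (g = 8*(-29135) = -233080)
1/(P(X(1 + 2*(-3))) + g) = 1/((1 + 2*(-3))² - 233080) = 1/((1 - 6)² - 233080) = 1/((-5)² - 233080) = 1/(25 - 233080) = 1/(-233055) = -1/233055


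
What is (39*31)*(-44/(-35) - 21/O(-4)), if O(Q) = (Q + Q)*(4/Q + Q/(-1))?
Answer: 721773/280 ≈ 2577.8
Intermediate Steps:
O(Q) = 2*Q*(-Q + 4/Q) (O(Q) = (2*Q)*(4/Q + Q*(-1)) = (2*Q)*(4/Q - Q) = (2*Q)*(-Q + 4/Q) = 2*Q*(-Q + 4/Q))
(39*31)*(-44/(-35) - 21/O(-4)) = (39*31)*(-44/(-35) - 21/(8 - 2*(-4)²)) = 1209*(-44*(-1/35) - 21/(8 - 2*16)) = 1209*(44/35 - 21/(8 - 32)) = 1209*(44/35 - 21/(-24)) = 1209*(44/35 - 21*(-1/24)) = 1209*(44/35 + 7/8) = 1209*(597/280) = 721773/280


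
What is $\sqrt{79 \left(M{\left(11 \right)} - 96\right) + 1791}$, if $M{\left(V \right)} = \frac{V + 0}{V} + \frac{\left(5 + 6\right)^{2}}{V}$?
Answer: $i \sqrt{4845} \approx 69.606 i$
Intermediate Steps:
$M{\left(V \right)} = 1 + \frac{121}{V}$ ($M{\left(V \right)} = \frac{V}{V} + \frac{11^{2}}{V} = 1 + \frac{121}{V}$)
$\sqrt{79 \left(M{\left(11 \right)} - 96\right) + 1791} = \sqrt{79 \left(\frac{121 + 11}{11} - 96\right) + 1791} = \sqrt{79 \left(\frac{1}{11} \cdot 132 - 96\right) + 1791} = \sqrt{79 \left(12 - 96\right) + 1791} = \sqrt{79 \left(-84\right) + 1791} = \sqrt{-6636 + 1791} = \sqrt{-4845} = i \sqrt{4845}$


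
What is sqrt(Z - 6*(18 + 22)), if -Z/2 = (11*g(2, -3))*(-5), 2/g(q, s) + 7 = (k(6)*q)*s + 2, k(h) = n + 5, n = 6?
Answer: 2*I*sqrt(306365)/71 ≈ 15.592*I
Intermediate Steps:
k(h) = 11 (k(h) = 6 + 5 = 11)
g(q, s) = 2/(-5 + 11*q*s) (g(q, s) = 2/(-7 + ((11*q)*s + 2)) = 2/(-7 + (11*q*s + 2)) = 2/(-7 + (2 + 11*q*s)) = 2/(-5 + 11*q*s))
Z = -220/71 (Z = -2*11*(2/(-5 + 11*2*(-3)))*(-5) = -2*11*(2/(-5 - 66))*(-5) = -2*11*(2/(-71))*(-5) = -2*11*(2*(-1/71))*(-5) = -2*11*(-2/71)*(-5) = -(-44)*(-5)/71 = -2*110/71 = -220/71 ≈ -3.0986)
sqrt(Z - 6*(18 + 22)) = sqrt(-220/71 - 6*(18 + 22)) = sqrt(-220/71 - 6*40) = sqrt(-220/71 - 240) = sqrt(-17260/71) = 2*I*sqrt(306365)/71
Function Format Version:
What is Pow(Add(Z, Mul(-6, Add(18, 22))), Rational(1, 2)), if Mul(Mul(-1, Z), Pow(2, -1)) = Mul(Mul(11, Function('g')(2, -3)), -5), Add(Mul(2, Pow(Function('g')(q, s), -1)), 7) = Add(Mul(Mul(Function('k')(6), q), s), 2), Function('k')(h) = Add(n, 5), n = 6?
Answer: Mul(Rational(2, 71), I, Pow(306365, Rational(1, 2))) ≈ Mul(15.592, I)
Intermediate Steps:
Function('k')(h) = 11 (Function('k')(h) = Add(6, 5) = 11)
Function('g')(q, s) = Mul(2, Pow(Add(-5, Mul(11, q, s)), -1)) (Function('g')(q, s) = Mul(2, Pow(Add(-7, Add(Mul(Mul(11, q), s), 2)), -1)) = Mul(2, Pow(Add(-7, Add(Mul(11, q, s), 2)), -1)) = Mul(2, Pow(Add(-7, Add(2, Mul(11, q, s))), -1)) = Mul(2, Pow(Add(-5, Mul(11, q, s)), -1)))
Z = Rational(-220, 71) (Z = Mul(-2, Mul(Mul(11, Mul(2, Pow(Add(-5, Mul(11, 2, -3)), -1))), -5)) = Mul(-2, Mul(Mul(11, Mul(2, Pow(Add(-5, -66), -1))), -5)) = Mul(-2, Mul(Mul(11, Mul(2, Pow(-71, -1))), -5)) = Mul(-2, Mul(Mul(11, Mul(2, Rational(-1, 71))), -5)) = Mul(-2, Mul(Mul(11, Rational(-2, 71)), -5)) = Mul(-2, Mul(Rational(-22, 71), -5)) = Mul(-2, Rational(110, 71)) = Rational(-220, 71) ≈ -3.0986)
Pow(Add(Z, Mul(-6, Add(18, 22))), Rational(1, 2)) = Pow(Add(Rational(-220, 71), Mul(-6, Add(18, 22))), Rational(1, 2)) = Pow(Add(Rational(-220, 71), Mul(-6, 40)), Rational(1, 2)) = Pow(Add(Rational(-220, 71), -240), Rational(1, 2)) = Pow(Rational(-17260, 71), Rational(1, 2)) = Mul(Rational(2, 71), I, Pow(306365, Rational(1, 2)))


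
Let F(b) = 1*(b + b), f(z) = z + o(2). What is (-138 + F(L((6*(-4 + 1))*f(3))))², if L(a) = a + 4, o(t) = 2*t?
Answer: 145924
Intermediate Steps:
f(z) = 4 + z (f(z) = z + 2*2 = z + 4 = 4 + z)
L(a) = 4 + a
F(b) = 2*b (F(b) = 1*(2*b) = 2*b)
(-138 + F(L((6*(-4 + 1))*f(3))))² = (-138 + 2*(4 + (6*(-4 + 1))*(4 + 3)))² = (-138 + 2*(4 + (6*(-3))*7))² = (-138 + 2*(4 - 18*7))² = (-138 + 2*(4 - 126))² = (-138 + 2*(-122))² = (-138 - 244)² = (-382)² = 145924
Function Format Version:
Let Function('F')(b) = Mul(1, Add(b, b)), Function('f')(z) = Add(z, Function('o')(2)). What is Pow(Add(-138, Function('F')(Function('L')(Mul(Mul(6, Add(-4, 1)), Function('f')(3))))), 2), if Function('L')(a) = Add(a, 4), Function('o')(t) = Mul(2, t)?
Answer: 145924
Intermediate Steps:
Function('f')(z) = Add(4, z) (Function('f')(z) = Add(z, Mul(2, 2)) = Add(z, 4) = Add(4, z))
Function('L')(a) = Add(4, a)
Function('F')(b) = Mul(2, b) (Function('F')(b) = Mul(1, Mul(2, b)) = Mul(2, b))
Pow(Add(-138, Function('F')(Function('L')(Mul(Mul(6, Add(-4, 1)), Function('f')(3))))), 2) = Pow(Add(-138, Mul(2, Add(4, Mul(Mul(6, Add(-4, 1)), Add(4, 3))))), 2) = Pow(Add(-138, Mul(2, Add(4, Mul(Mul(6, -3), 7)))), 2) = Pow(Add(-138, Mul(2, Add(4, Mul(-18, 7)))), 2) = Pow(Add(-138, Mul(2, Add(4, -126))), 2) = Pow(Add(-138, Mul(2, -122)), 2) = Pow(Add(-138, -244), 2) = Pow(-382, 2) = 145924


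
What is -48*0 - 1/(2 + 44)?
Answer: -1/46 ≈ -0.021739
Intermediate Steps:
-48*0 - 1/(2 + 44) = 0 - 1/46 = -1/46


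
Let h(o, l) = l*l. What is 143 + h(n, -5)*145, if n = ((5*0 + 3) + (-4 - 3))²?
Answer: 3768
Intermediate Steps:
n = 16 (n = ((0 + 3) - 7)² = (3 - 7)² = (-4)² = 16)
h(o, l) = l²
143 + h(n, -5)*145 = 143 + (-5)²*145 = 143 + 25*145 = 143 + 3625 = 3768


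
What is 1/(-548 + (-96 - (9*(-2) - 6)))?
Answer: -1/620 ≈ -0.0016129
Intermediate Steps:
1/(-548 + (-96 - (9*(-2) - 6))) = 1/(-548 + (-96 - (-18 - 6))) = 1/(-548 + (-96 - 1*(-24))) = 1/(-548 + (-96 + 24)) = 1/(-548 - 72) = 1/(-620) = -1/620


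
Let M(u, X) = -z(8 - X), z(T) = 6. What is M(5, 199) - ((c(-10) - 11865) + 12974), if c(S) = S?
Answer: -1105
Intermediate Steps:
M(u, X) = -6 (M(u, X) = -1*6 = -6)
M(5, 199) - ((c(-10) - 11865) + 12974) = -6 - ((-10 - 11865) + 12974) = -6 - (-11875 + 12974) = -6 - 1*1099 = -6 - 1099 = -1105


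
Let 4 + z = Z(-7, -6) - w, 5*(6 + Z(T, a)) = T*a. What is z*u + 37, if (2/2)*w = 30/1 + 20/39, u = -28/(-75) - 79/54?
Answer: 9475826/131625 ≈ 71.991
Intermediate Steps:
u = -1471/1350 (u = -28*(-1/75) - 79*1/54 = 28/75 - 79/54 = -1471/1350 ≈ -1.0896)
Z(T, a) = -6 + T*a/5 (Z(T, a) = -6 + (T*a)/5 = -6 + T*a/5)
w = 1190/39 (w = 30/1 + 20/39 = 30*1 + 20*(1/39) = 30 + 20/39 = 1190/39 ≈ 30.513)
z = -6262/195 (z = -4 + ((-6 + (⅕)*(-7)*(-6)) - 1*1190/39) = -4 + ((-6 + 42/5) - 1190/39) = -4 + (12/5 - 1190/39) = -4 - 5482/195 = -6262/195 ≈ -32.113)
z*u + 37 = -6262/195*(-1471/1350) + 37 = 4605701/131625 + 37 = 9475826/131625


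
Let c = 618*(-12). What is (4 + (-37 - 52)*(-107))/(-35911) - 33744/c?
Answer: 47547023/11096499 ≈ 4.2849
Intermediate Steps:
c = -7416
(4 + (-37 - 52)*(-107))/(-35911) - 33744/c = (4 + (-37 - 52)*(-107))/(-35911) - 33744/(-7416) = (4 - 89*(-107))*(-1/35911) - 33744*(-1/7416) = (4 + 9523)*(-1/35911) + 1406/309 = 9527*(-1/35911) + 1406/309 = -9527/35911 + 1406/309 = 47547023/11096499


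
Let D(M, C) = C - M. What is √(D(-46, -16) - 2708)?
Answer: I*√2678 ≈ 51.749*I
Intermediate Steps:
√(D(-46, -16) - 2708) = √((-16 - 1*(-46)) - 2708) = √((-16 + 46) - 2708) = √(30 - 2708) = √(-2678) = I*√2678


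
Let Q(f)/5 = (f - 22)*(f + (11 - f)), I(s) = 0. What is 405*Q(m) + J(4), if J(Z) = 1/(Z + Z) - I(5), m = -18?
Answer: -7127999/8 ≈ -8.9100e+5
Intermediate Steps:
Q(f) = -1210 + 55*f (Q(f) = 5*((f - 22)*(f + (11 - f))) = 5*((-22 + f)*11) = 5*(-242 + 11*f) = -1210 + 55*f)
J(Z) = 1/(2*Z) (J(Z) = 1/(Z + Z) - 1*0 = 1/(2*Z) + 0 = 1/(2*Z))
405*Q(m) + J(4) = 405*(-1210 + 55*(-18)) + (½)/4 = 405*(-1210 - 990) + (½)*(¼) = 405*(-2200) + ⅛ = -891000 + ⅛ = -7127999/8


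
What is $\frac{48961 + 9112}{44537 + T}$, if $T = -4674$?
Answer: $\frac{58073}{39863} \approx 1.4568$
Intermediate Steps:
$\frac{48961 + 9112}{44537 + T} = \frac{48961 + 9112}{44537 - 4674} = \frac{58073}{39863}$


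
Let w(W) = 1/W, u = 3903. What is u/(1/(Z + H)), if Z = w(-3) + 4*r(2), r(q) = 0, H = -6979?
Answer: -27240338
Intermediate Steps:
Z = -⅓ (Z = 1/(-3) + 4*0 = -⅓ + 0 = -⅓ ≈ -0.33333)
u/(1/(Z + H)) = 3903/(1/(-⅓ - 6979)) = 3903/(1/(-20938/3)) = 3903/(-3/20938) = 3903*(-20938/3) = -27240338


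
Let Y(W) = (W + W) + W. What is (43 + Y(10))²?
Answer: 5329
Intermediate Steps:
Y(W) = 3*W (Y(W) = 2*W + W = 3*W)
(43 + Y(10))² = (43 + 3*10)² = (43 + 30)² = 73² = 5329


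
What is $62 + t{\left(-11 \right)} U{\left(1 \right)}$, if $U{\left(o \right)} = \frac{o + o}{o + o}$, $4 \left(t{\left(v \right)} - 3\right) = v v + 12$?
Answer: $\frac{393}{4} \approx 98.25$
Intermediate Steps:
$t{\left(v \right)} = 6 + \frac{v^{2}}{4}$ ($t{\left(v \right)} = 3 + \frac{v v + 12}{4} = 3 + \frac{v^{2} + 12}{4} = 3 + \frac{12 + v^{2}}{4} = 3 + \left(3 + \frac{v^{2}}{4}\right) = 6 + \frac{v^{2}}{4}$)
$U{\left(o \right)} = 1$ ($U{\left(o \right)} = \frac{2 o}{2 o} = 2 o \frac{1}{2 o} = 1$)
$62 + t{\left(-11 \right)} U{\left(1 \right)} = 62 + \left(6 + \frac{\left(-11\right)^{2}}{4}\right) 1 = 62 + \left(6 + \frac{1}{4} \cdot 121\right) 1 = 62 + \left(6 + \frac{121}{4}\right) 1 = 62 + \frac{145}{4} \cdot 1 = 62 + \frac{145}{4} = \frac{393}{4}$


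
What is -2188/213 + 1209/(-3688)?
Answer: -8326861/785544 ≈ -10.600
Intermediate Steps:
-2188/213 + 1209/(-3688) = -2188*1/213 + 1209*(-1/3688) = -2188/213 - 1209/3688 = -8326861/785544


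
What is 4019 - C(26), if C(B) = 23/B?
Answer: 104471/26 ≈ 4018.1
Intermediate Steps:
4019 - C(26) = 4019 - 23/26 = 104471/26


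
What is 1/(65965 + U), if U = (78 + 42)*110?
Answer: 1/79165 ≈ 1.2632e-5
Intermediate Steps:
U = 13200 (U = 120*110 = 13200)
1/(65965 + U) = 1/(65965 + 13200) = 1/79165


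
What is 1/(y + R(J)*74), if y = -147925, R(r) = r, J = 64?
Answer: -1/143189 ≈ -6.9838e-6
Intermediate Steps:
1/(y + R(J)*74) = 1/(-147925 + 64*74) = 1/(-147925 + 4736) = 1/(-143189) = -1/143189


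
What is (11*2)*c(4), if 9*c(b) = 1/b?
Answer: 11/18 ≈ 0.61111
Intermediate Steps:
c(b) = 1/(9*b)
(11*2)*c(4) = (11*2)*((⅑)/4) = 22*((⅑)*(¼)) = 22*(1/36) = 11/18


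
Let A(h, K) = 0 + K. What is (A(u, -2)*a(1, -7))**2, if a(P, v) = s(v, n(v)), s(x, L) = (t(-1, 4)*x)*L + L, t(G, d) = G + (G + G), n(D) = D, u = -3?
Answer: 94864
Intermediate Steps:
t(G, d) = 3*G (t(G, d) = G + 2*G = 3*G)
A(h, K) = K
s(x, L) = L - 3*L*x (s(x, L) = ((3*(-1))*x)*L + L = (-3*x)*L + L = -3*L*x + L = L - 3*L*x)
a(P, v) = v*(1 - 3*v)
(A(u, -2)*a(1, -7))**2 = (-(-14)*(1 - 3*(-7)))**2 = (-(-14)*(1 + 21))**2 = (-(-14)*22)**2 = (-2*(-154))**2 = 308**2 = 94864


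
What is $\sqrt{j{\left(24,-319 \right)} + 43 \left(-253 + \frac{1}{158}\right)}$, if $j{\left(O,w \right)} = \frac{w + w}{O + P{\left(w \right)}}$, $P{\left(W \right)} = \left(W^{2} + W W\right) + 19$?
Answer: $\frac{i \sqrt{11253785427229453530}}{32163270} \approx 104.3 i$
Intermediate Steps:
$P{\left(W \right)} = 19 + 2 W^{2}$ ($P{\left(W \right)} = \left(W^{2} + W^{2}\right) + 19 = 2 W^{2} + 19 = 19 + 2 W^{2}$)
$j{\left(O,w \right)} = \frac{2 w}{19 + O + 2 w^{2}}$ ($j{\left(O,w \right)} = \frac{w + w}{O + \left(19 + 2 w^{2}\right)} = \frac{2 w}{19 + O + 2 w^{2}}$)
$\sqrt{j{\left(24,-319 \right)} + 43 \left(-253 + \frac{1}{158}\right)} = \sqrt{2 \left(-319\right) \frac{1}{19 + 24 + 2 \left(-319\right)^{2}} + 43 \left(-253 + \frac{1}{158}\right)} = \sqrt{2 \left(-319\right) \frac{1}{19 + 24 + 2 \cdot 101761} + 43 \left(-253 + \frac{1}{158}\right)} = \sqrt{2 \left(-319\right) \frac{1}{19 + 24 + 203522} + 43 \left(- \frac{39973}{158}\right)} = \sqrt{2 \left(-319\right) \frac{1}{203565} - \frac{1718839}{158}} = \sqrt{- \frac{638}{203565} - \frac{1718839}{158}} = \sqrt{- \frac{349895561839}{32163270}} = \frac{i \sqrt{11253785427229453530}}{32163270}$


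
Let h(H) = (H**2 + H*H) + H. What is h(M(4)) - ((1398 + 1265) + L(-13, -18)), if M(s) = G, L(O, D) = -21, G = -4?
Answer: -2614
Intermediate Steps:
M(s) = -4
h(H) = H + 2*H**2 (h(H) = (H**2 + H**2) + H = 2*H**2 + H = H + 2*H**2)
h(M(4)) - ((1398 + 1265) + L(-13, -18)) = -4*(1 + 2*(-4)) - ((1398 + 1265) - 21) = -4*(1 - 8) - (2663 - 21) = -4*(-7) - 1*2642 = 28 - 2642 = -2614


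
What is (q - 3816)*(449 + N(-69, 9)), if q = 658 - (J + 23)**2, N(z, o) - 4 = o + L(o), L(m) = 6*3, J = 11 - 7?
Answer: -1865760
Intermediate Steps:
J = 4
L(m) = 18
N(z, o) = 22 + o (N(z, o) = 4 + (o + 18) = 4 + (18 + o) = 22 + o)
q = -71 (q = 658 - (4 + 23)**2 = 658 - 1*27**2 = 658 - 1*729 = 658 - 729 = -71)
(q - 3816)*(449 + N(-69, 9)) = (-71 - 3816)*(449 + (22 + 9)) = -3887*(449 + 31) = -3887*480 = -1865760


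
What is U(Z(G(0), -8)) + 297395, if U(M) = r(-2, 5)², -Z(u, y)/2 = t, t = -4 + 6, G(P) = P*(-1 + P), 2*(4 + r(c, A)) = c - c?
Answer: 297411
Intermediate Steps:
r(c, A) = -4 (r(c, A) = -4 + (c - c)/2 = -4 + (½)*0 = -4 + 0 = -4)
t = 2
Z(u, y) = -4 (Z(u, y) = -2*2 = -4)
U(M) = 16 (U(M) = (-4)² = 16)
U(Z(G(0), -8)) + 297395 = 16 + 297395 = 297411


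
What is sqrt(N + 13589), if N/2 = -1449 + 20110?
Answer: 7*sqrt(1039) ≈ 225.63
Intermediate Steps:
N = 37322 (N = 2*(-1449 + 20110) = 2*18661 = 37322)
sqrt(N + 13589) = sqrt(37322 + 13589) = sqrt(50911) = 7*sqrt(1039)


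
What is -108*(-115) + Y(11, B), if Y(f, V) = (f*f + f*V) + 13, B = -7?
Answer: 12477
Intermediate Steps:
Y(f, V) = 13 + f² + V*f (Y(f, V) = (f² + V*f) + 13 = 13 + f² + V*f)
-108*(-115) + Y(11, B) = -108*(-115) + (13 + 11² - 7*11) = 12420 + (13 + 121 - 77) = 12420 + 57 = 12477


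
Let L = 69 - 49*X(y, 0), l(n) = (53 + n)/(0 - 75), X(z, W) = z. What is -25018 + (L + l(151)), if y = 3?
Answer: -627468/25 ≈ -25099.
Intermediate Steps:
l(n) = -53/75 - n/75 (l(n) = (53 + n)/(-75) = (53 + n)*(-1/75) = -53/75 - n/75)
L = -78 (L = 69 - 49*3 = 69 - 147 = -78)
-25018 + (L + l(151)) = -25018 + (-78 + (-53/75 - 1/75*151)) = -25018 + (-78 + (-53/75 - 151/75)) = -25018 + (-78 - 68/25) = -25018 - 2018/25 = -627468/25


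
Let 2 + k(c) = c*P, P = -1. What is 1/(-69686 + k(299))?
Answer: -1/69987 ≈ -1.4288e-5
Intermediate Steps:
k(c) = -2 - c (k(c) = -2 + c*(-1) = -2 - c)
1/(-69686 + k(299)) = 1/(-69686 + (-2 - 1*299)) = 1/(-69686 + (-2 - 299)) = 1/(-69686 - 301) = 1/(-69987) = -1/69987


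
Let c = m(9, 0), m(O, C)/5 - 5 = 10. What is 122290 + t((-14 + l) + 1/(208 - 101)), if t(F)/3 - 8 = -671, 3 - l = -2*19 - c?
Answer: 120301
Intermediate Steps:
m(O, C) = 75 (m(O, C) = 25 + 5*10 = 25 + 50 = 75)
c = 75
l = 116 (l = 3 - (-2*19 - 1*75) = 3 - (-38 - 75) = 3 - 1*(-113) = 3 + 113 = 116)
t(F) = -1989 (t(F) = 24 + 3*(-671) = 24 - 2013 = -1989)
122290 + t((-14 + l) + 1/(208 - 101)) = 122290 - 1989 = 120301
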